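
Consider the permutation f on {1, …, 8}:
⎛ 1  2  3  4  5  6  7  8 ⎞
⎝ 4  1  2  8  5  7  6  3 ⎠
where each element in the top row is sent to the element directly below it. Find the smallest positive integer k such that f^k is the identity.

10

The disjoint-cycle form of f has cycle lengths 5, 2, 1.
Since disjoint cycles commute, ord(f) = lcm(5, 2) = 10.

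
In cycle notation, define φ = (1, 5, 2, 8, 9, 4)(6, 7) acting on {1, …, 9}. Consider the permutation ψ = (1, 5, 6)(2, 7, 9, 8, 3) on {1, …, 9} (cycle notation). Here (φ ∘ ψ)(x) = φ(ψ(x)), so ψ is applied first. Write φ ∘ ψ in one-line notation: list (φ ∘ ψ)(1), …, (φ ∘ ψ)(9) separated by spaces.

2 6 8 1 7 5 4 3 9

Chase each element through ψ then φ: 1 → 5 → 2; 2 → 7 → 6; 3 → 2 → 8; 4 → 4 → 1; 5 → 6 → 7; 6 → 1 → 5; 7 → 9 → 4; 8 → 3 → 3; 9 → 8 → 9.
So φ ∘ ψ in one-line form is 2 6 8 1 7 5 4 3 9.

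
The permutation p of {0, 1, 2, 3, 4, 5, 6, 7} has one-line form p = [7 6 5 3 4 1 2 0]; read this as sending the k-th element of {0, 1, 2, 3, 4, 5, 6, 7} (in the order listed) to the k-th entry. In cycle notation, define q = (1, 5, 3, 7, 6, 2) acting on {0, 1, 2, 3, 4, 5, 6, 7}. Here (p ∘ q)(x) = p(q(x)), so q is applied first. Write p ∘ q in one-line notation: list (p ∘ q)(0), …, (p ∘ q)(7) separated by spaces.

7 1 6 0 4 3 5 2

(p ∘ q)(x) = p(q(x)). Computing each image: p(q(0)) = p(0) = 7, p(q(1)) = p(5) = 1, p(q(2)) = p(1) = 6, p(q(3)) = p(7) = 0, p(q(4)) = p(4) = 4, p(q(5)) = p(3) = 3, p(q(6)) = p(2) = 5, p(q(7)) = p(6) = 2.
Hence p ∘ q = [7 1 6 0 4 3 5 2].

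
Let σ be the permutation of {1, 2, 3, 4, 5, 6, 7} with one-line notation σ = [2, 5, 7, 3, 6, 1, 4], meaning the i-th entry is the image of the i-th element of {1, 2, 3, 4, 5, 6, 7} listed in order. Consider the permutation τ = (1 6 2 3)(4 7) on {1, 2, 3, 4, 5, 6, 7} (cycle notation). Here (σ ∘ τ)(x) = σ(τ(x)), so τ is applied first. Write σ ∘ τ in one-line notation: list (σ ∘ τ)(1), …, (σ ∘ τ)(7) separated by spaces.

1 7 2 4 6 5 3

(σ ∘ τ)(x) = σ(τ(x)). Computing each image: σ(τ(1)) = σ(6) = 1, σ(τ(2)) = σ(3) = 7, σ(τ(3)) = σ(1) = 2, σ(τ(4)) = σ(7) = 4, σ(τ(5)) = σ(5) = 6, σ(τ(6)) = σ(2) = 5, σ(τ(7)) = σ(4) = 3.
Hence σ ∘ τ = [1 7 2 4 6 5 3].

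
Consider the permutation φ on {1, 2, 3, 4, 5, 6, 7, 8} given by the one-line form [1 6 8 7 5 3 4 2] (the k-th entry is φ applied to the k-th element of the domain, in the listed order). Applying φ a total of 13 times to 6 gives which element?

Tracing 6 → 3 → … returns to 6 after 4 steps, so 6 lies in a 4-cycle (2 6 3 8).
Powers repeat with period 4 on this cycle, and 13 mod 4 = 1, so φ^13(6) = φ^1(6).
Stepping 1 place around the cycle: 6 → 3.

3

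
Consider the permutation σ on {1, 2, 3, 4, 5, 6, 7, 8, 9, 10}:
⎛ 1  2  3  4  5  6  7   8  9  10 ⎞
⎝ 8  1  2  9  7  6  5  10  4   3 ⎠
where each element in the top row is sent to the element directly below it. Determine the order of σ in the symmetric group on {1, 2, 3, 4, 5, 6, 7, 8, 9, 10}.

Decomposing into disjoint cycles gives cycle lengths 5, 2, 2, 1.
Since disjoint cycles commute, ord(σ) = lcm(5, 2, 2) = 10.

10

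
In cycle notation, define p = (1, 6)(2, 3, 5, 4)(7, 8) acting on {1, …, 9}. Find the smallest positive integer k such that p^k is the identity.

The cycle type of p is (4, 2, 2, 1).
The order of p is the least common multiple of its cycle lengths: lcm(4, 2, 2) = 4.

4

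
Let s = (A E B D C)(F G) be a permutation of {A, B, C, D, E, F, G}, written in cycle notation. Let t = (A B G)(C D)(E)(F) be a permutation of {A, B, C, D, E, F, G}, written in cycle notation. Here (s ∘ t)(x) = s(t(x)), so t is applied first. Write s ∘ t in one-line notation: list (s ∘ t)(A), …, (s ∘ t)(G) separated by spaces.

D F C A B G E

(s ∘ t)(x) = s(t(x)). Computing each image: s(t(A)) = s(B) = D, s(t(B)) = s(G) = F, s(t(C)) = s(D) = C, s(t(D)) = s(C) = A, s(t(E)) = s(E) = B, s(t(F)) = s(F) = G, s(t(G)) = s(A) = E.
Hence s ∘ t = [D F C A B G E].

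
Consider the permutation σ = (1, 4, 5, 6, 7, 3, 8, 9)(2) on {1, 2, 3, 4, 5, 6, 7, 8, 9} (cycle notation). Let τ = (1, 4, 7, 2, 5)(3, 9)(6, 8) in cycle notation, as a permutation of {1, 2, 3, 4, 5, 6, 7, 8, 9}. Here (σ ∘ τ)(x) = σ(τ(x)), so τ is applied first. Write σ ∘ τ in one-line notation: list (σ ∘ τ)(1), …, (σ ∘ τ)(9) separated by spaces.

Chase each element through τ then σ: 1 → 4 → 5; 2 → 5 → 6; 3 → 9 → 1; 4 → 7 → 3; 5 → 1 → 4; 6 → 8 → 9; 7 → 2 → 2; 8 → 6 → 7; 9 → 3 → 8.
Collecting the images, σ ∘ τ = [5 6 1 3 4 9 2 7 8].

5 6 1 3 4 9 2 7 8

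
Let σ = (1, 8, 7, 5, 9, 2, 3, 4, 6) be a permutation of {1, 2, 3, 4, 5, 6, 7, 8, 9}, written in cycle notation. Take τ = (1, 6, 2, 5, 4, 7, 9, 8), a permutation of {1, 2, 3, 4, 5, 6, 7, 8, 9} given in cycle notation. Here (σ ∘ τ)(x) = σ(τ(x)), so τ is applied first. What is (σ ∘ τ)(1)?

1

τ(1) = 6, then σ(6) = 1; composing gives (σ ∘ τ)(1) = 1.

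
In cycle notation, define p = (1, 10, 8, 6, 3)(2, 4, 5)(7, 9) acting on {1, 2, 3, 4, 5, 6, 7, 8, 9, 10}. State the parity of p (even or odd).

odd

The cycle lengths are 5, 3, 2.
A cycle of length ℓ contributes ℓ−1 transpositions, so p is a product of 4 + 2 + 1 = 7 transpositions — odd.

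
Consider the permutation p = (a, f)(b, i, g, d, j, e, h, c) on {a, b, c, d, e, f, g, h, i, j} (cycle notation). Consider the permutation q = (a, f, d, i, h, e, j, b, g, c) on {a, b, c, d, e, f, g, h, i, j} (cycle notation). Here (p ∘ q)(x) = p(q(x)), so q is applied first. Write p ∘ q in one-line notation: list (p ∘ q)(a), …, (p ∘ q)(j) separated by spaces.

Chase each element through q then p: a → f → a; b → g → d; c → a → f; d → i → g; e → j → e; f → d → j; g → c → b; h → e → h; i → h → c; j → b → i.
Collecting the images, p ∘ q = [a d f g e j b h c i].

a d f g e j b h c i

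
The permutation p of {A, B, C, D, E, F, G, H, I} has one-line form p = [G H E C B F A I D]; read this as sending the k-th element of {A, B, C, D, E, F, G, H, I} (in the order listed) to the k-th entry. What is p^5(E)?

C

Tracing E → B → … returns to E after 6 steps, so E lies in a 6-cycle (B, H, I, D, C, E).
Stepping 5 places around the cycle: E → B → H → I → D → C.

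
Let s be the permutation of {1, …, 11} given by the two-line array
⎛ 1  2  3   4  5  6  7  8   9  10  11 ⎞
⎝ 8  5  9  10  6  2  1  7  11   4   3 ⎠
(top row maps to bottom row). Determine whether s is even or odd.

In disjoint-cycle form the cycle lengths are 3, 3, 3, 2.
A cycle is odd iff its length is even; s has 1 even-length cycle, so sgn(s) = (−1)^1 and s is odd.

odd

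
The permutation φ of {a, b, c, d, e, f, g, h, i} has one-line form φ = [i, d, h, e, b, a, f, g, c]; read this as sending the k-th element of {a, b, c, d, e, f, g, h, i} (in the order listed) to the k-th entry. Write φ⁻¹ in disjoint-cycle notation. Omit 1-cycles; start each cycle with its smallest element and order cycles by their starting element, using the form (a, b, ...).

First write φ in disjoint cycles: (a, i, c, h, g, f)(b, d, e).
The inverse reverses every cycle; in canonical form, φ⁻¹ = (a, f, g, h, c, i)(b, e, d).

(a, f, g, h, c, i)(b, e, d)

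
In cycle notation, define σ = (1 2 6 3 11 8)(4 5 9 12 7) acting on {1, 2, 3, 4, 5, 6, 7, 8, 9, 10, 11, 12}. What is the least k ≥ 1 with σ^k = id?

30

The disjoint cycles have lengths 6, 5, 1.
The order of σ is the least common multiple of its cycle lengths: lcm(6, 5) = 30.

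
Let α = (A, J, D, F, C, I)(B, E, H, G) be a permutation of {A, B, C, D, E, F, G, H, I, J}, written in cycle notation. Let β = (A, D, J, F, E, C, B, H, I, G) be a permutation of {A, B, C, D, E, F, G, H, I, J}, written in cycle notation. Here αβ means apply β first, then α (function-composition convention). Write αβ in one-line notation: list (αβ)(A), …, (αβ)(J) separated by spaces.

Chase each element through β then α: A → D → F; B → H → G; C → B → E; D → J → D; E → C → I; F → E → H; G → A → J; H → I → A; I → G → B; J → F → C.
So αβ in one-line form is F G E D I H J A B C.

F G E D I H J A B C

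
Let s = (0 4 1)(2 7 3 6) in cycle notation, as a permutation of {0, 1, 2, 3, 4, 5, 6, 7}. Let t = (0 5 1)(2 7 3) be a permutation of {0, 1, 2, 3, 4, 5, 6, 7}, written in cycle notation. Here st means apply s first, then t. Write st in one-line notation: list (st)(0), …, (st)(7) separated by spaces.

4 5 3 6 0 1 7 2

(st)(x) = t(s(x)). Computing each image: t(s(0)) = t(4) = 4, t(s(1)) = t(0) = 5, t(s(2)) = t(7) = 3, t(s(3)) = t(6) = 6, t(s(4)) = t(1) = 0, t(s(5)) = t(5) = 1, t(s(6)) = t(2) = 7, t(s(7)) = t(3) = 2.
Hence st = [4 5 3 6 0 1 7 2].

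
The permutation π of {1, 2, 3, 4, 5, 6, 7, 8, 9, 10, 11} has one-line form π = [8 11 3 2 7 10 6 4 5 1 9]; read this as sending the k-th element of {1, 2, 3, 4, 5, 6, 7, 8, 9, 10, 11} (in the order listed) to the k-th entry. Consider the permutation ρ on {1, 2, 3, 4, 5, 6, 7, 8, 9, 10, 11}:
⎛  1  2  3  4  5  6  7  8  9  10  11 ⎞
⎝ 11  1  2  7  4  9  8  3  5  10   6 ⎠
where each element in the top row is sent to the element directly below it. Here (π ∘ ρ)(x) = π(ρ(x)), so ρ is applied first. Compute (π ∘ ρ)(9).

7

First apply ρ: ρ(9) = 5, then π(5) = 7. Thus (π ∘ ρ)(9) = 7.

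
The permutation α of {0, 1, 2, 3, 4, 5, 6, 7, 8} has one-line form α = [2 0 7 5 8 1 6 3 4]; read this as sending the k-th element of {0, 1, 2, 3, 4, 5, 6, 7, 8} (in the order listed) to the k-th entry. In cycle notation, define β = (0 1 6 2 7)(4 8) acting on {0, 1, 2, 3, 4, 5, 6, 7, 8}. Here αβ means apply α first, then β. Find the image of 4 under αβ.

First apply α: α(4) = 8, then β(8) = 4. Thus (αβ)(4) = 4.

4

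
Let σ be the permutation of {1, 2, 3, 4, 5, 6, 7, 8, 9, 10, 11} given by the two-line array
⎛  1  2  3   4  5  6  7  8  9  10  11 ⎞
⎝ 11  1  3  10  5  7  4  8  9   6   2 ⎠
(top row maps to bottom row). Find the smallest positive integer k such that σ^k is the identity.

The disjoint-cycle form of σ has cycle lengths 4, 3, 1, 1, 1, 1.
The order of σ is the least common multiple of its cycle lengths: lcm(4, 3) = 12.

12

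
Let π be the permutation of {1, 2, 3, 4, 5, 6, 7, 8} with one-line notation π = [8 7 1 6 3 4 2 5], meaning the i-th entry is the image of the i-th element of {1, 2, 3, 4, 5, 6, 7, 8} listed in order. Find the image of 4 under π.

6

4 is element number 4 of the domain, and entry number 4 of the one-line form is 6, so π(4) = 6.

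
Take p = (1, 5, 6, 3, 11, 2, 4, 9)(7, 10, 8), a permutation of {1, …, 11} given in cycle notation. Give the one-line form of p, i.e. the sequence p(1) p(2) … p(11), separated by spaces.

5 4 11 9 6 3 10 7 1 8 2

Each element maps to the next entry in its cycle (wrapping to the front): 1↦5, 2↦4, 3↦11, 4↦9, 5↦6, 6↦3, 7↦10, 8↦7, 9↦1, 10↦8, 11↦2.
Listing these in domain order gives 5 4 11 9 6 3 10 7 1 8 2.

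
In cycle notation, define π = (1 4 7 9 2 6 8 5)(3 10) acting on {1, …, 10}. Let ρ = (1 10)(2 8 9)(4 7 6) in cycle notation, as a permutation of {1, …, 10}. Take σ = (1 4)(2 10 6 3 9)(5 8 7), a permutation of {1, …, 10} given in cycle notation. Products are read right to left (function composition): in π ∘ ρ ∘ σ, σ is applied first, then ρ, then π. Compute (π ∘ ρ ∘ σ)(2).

4

(π ∘ ρ ∘ σ)(2) = π(ρ(σ(2))). σ(2) = 10, then ρ(10) = 1, then π(1) = 4, so the result is 4.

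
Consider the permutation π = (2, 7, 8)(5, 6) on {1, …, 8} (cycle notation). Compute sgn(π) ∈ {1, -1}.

-1

The cycle lengths are 3, 2, 1, 1, 1.
A cycle is odd iff its length is even; π has 1 even-length cycle, so sgn(π) = (−1)^1 and π is odd.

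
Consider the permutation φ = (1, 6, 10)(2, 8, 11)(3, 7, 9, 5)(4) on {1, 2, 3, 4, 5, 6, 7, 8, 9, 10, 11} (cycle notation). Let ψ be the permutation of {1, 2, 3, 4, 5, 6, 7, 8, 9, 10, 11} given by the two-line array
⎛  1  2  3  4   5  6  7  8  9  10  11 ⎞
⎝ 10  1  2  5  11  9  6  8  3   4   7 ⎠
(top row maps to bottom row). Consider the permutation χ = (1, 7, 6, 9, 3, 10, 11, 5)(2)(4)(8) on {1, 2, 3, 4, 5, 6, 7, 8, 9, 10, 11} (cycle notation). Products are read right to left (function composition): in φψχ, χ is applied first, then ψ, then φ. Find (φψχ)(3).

Apply the permutations in order: χ(3) = 10, then ψ(10) = 4, then φ(4) = 4. So (φψχ)(3) = 4.

4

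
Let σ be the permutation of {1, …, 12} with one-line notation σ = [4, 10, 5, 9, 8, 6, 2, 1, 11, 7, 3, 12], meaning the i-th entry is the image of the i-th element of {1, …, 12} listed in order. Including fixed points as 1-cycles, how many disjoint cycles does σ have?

The cycle decomposition is (1 4 9 11 3 5 8)(2 10 7)(6)(12), which has 4 cycles (counting 1-cycles).

4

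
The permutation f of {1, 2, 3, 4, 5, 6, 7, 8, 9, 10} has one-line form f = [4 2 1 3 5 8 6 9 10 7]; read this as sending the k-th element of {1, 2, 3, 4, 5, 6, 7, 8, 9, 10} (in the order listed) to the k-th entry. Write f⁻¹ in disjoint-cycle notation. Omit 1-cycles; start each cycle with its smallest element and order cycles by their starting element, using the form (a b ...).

(1 3 4)(6 7 10 9 8)

First write f in disjoint cycles: (1 4 3)(6 8 9 10 7).
The inverse reverses every cycle; in canonical form, f⁻¹ = (1 3 4)(6 7 10 9 8).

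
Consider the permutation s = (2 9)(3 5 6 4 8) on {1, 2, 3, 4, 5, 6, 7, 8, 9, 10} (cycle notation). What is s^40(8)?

8 lies in the 5-cycle (3 5 6 4 8).
Since the cycle has length 5, s^40 acts on it the same as s^0 (40 mod 5 = 0).
So s^40(8) = 8.

8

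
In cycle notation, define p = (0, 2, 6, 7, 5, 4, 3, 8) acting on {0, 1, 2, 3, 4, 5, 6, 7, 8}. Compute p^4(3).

6

3 lies in the 8-cycle (0, 2, 6, 7, 5, 4, 3, 8).
Advancing 4 steps from 3: 3 → 8 → 0 → 2 → 6.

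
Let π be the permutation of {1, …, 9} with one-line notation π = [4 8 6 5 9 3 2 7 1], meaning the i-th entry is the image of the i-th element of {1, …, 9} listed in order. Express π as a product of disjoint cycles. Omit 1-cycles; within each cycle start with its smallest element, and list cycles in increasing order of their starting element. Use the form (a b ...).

(1 4 5 9)(2 8 7)(3 6)

Iterating π from 1 gives 1 → 4 → 5 → 9 → 1; that is the 4-cycle (1 4 5 9).
Continuing from each remaining unvisited element yields (1 4 5 9)(2 8 7)(3 6).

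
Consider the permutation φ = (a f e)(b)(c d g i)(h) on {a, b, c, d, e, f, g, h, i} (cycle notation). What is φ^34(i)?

i lies in the 4-cycle (c d g i).
Since the cycle has length 4, φ^34 acts on it the same as φ^2 (34 mod 4 = 2).
Advancing 2 steps from i: i → c → d.

d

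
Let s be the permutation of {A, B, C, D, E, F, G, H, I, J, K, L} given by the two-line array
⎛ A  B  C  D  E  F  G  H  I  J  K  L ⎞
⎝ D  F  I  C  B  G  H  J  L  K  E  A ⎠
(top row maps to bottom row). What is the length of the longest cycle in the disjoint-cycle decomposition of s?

Decomposing into disjoint cycles gives (A D C I L)(B F G H J K E); the longest has length 7.

7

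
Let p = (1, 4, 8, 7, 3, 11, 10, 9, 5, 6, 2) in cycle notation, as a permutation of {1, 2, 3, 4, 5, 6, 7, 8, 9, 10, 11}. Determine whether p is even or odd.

even

The cycle lengths are 11.
A cycle of length ℓ contributes ℓ−1 transpositions, so p is a product of 10 transpositions — even.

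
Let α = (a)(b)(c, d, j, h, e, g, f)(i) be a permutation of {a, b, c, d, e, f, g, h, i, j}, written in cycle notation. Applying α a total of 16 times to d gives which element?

d lies in the 7-cycle (c, d, j, h, e, g, f).
Since the cycle has length 7, α^16 acts on it the same as α^2 (16 mod 7 = 2).
Advancing 2 steps from d: d → j → h.

h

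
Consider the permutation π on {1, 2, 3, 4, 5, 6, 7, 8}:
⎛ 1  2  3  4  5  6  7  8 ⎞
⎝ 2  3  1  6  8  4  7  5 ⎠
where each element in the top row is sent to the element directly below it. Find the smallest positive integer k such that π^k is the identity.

6

The disjoint-cycle form of π has cycle lengths 3, 2, 2, 1.
The order of π is the least common multiple of its cycle lengths: lcm(3, 2, 2) = 6.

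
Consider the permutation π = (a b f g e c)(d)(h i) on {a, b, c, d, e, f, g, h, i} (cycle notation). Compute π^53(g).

f

g lies in the 6-cycle (a b f g e c).
Since the cycle has length 6, π^53 acts on it the same as π^5 (53 mod 6 = 5).
Stepping 5 places around the cycle: g → e → c → a → b → f.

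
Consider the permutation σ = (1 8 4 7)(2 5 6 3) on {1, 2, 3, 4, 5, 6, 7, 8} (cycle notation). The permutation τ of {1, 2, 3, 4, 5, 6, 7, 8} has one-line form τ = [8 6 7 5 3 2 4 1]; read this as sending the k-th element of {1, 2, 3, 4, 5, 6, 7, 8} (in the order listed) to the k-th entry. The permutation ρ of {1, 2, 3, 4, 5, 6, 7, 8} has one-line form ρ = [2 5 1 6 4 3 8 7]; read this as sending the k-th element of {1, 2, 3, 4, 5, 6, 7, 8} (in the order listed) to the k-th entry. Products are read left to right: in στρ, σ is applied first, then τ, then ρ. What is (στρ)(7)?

Chase 7: σ(7) = 1; τ(1) = 8; ρ(8) = 7. Hence (στρ)(7) = 7.

7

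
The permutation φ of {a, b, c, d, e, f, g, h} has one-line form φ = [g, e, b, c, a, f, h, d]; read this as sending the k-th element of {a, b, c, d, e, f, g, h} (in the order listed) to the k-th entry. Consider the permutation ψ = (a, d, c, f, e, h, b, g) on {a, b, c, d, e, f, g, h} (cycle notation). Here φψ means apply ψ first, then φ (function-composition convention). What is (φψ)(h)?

First apply ψ: ψ(h) = b, then φ(b) = e. Thus (φψ)(h) = e.

e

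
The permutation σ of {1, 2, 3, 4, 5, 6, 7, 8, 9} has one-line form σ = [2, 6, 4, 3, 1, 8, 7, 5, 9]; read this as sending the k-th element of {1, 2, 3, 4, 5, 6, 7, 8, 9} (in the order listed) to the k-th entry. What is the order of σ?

10

The disjoint-cycle form of σ has cycle lengths 5, 2, 1, 1.
Since disjoint cycles commute, ord(σ) = lcm(5, 2) = 10.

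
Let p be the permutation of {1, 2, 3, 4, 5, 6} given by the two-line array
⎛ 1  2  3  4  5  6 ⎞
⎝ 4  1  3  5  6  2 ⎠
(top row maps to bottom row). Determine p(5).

6

The entry below 5 in the array is 6, so p(5) = 6.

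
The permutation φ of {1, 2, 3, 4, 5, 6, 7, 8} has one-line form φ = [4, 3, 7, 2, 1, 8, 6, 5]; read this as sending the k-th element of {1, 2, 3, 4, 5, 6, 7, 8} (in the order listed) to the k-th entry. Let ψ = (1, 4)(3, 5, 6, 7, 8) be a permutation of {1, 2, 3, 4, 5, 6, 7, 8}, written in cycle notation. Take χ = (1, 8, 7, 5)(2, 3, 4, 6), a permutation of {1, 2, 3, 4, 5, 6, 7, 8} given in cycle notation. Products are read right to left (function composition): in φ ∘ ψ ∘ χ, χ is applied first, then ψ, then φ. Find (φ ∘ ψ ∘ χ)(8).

5

Chase 8: χ(8) = 7; ψ(7) = 8; φ(8) = 5. Hence (φ ∘ ψ ∘ χ)(8) = 5.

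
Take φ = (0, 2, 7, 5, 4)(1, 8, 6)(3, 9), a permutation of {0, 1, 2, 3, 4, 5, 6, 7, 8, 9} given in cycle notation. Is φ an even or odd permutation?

odd

The cycle lengths are 5, 3, 2.
A cycle is odd iff its length is even; φ has 1 even-length cycle, so sgn(φ) = (−1)^1 and φ is odd.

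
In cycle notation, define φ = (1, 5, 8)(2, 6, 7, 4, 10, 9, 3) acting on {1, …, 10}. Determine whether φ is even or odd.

even

The cycle lengths are 7, 3.
A cycle of length ℓ contributes ℓ−1 transpositions, so φ is a product of 6 + 2 = 8 transpositions — even.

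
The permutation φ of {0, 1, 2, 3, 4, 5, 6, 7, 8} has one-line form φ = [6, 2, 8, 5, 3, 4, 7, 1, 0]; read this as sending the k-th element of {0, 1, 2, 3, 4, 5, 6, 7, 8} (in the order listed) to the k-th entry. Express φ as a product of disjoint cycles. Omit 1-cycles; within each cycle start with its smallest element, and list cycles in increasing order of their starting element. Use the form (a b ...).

From 0: 0 → 6 → 7 → 1 → 2 → 8 → 0, closing the cycle (0 6 7 1 2 8).
Continuing from each remaining unvisited element yields (0 6 7 1 2 8)(3 5 4).

(0 6 7 1 2 8)(3 5 4)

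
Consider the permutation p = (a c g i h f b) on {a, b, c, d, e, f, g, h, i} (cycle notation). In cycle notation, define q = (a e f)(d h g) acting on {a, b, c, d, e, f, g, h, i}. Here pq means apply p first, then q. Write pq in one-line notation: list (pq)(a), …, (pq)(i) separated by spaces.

(pq)(x) = q(p(x)). Computing each image: q(p(a)) = q(c) = c, q(p(b)) = q(a) = e, q(p(c)) = q(g) = d, q(p(d)) = q(d) = h, q(p(e)) = q(e) = f, q(p(f)) = q(b) = b, q(p(g)) = q(i) = i, q(p(h)) = q(f) = a, q(p(i)) = q(h) = g.
Hence pq = [c e d h f b i a g].

c e d h f b i a g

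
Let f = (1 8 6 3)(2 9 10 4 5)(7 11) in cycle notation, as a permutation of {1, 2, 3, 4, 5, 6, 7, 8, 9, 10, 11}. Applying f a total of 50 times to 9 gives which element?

9 lies in the 5-cycle (2 9 10 4 5).
Since the cycle has length 5, f^50 acts on it the same as f^0 (50 mod 5 = 0).
So f^50(9) = 9.

9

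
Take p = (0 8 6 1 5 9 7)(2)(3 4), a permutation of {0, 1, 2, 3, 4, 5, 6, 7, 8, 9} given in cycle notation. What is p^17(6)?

6 lies in the 7-cycle (0 8 6 1 5 9 7).
On a 7-cycle, p^7 is the identity, so p^17 = p^3 there (17 ≡ 3 mod 7).
Advancing 3 steps from 6: 6 → 1 → 5 → 9.

9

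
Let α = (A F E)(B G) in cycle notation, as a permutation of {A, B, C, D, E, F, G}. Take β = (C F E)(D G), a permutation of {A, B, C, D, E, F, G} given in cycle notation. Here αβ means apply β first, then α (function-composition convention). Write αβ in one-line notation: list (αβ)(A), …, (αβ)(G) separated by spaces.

For each element, apply β then α: A → A → F; B → B → G; C → F → E; D → G → B; E → C → C; F → E → A; G → D → D.
Collecting the images, αβ = [F G E B C A D].

F G E B C A D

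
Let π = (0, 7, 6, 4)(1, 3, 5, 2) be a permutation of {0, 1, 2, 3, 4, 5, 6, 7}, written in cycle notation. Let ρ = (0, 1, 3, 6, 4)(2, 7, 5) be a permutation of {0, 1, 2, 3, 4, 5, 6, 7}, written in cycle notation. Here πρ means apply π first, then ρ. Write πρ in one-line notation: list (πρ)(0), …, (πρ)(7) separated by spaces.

(πρ)(x) = ρ(π(x)). Computing each image: ρ(π(0)) = ρ(7) = 5, ρ(π(1)) = ρ(3) = 6, ρ(π(2)) = ρ(1) = 3, ρ(π(3)) = ρ(5) = 2, ρ(π(4)) = ρ(0) = 1, ρ(π(5)) = ρ(2) = 7, ρ(π(6)) = ρ(4) = 0, ρ(π(7)) = ρ(6) = 4.
Hence πρ = [5 6 3 2 1 7 0 4].

5 6 3 2 1 7 0 4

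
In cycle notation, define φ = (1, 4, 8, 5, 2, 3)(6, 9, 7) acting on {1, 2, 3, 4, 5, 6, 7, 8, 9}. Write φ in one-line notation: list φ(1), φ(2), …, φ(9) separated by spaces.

Image by image: 1→4, 2→3, 3→1, 4→8, 5→2, 6→9, 7→6, 8→5, 9→7.
Listing these in domain order gives 4 3 1 8 2 9 6 5 7.

4 3 1 8 2 9 6 5 7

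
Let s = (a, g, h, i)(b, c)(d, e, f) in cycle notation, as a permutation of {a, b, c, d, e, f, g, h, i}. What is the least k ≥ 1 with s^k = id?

12

The cycle type of s is (4, 3, 2).
The order of s is the least common multiple of its cycle lengths: lcm(4, 3, 2) = 12.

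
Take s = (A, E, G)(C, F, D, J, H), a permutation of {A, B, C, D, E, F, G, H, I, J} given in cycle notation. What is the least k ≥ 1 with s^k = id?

15

The cycle type of s is (5, 3, 1, 1).
Since disjoint cycles commute, ord(s) = lcm(5, 3) = 15.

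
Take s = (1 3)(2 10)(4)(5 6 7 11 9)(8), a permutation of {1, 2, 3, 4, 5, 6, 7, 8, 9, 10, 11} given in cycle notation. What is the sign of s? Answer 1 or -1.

1

The cycle lengths are 5, 2, 2, 1, 1.
A cycle of length ℓ contributes ℓ−1 transpositions, so s is a product of 4 + 1 + 1 = 6 transpositions — even.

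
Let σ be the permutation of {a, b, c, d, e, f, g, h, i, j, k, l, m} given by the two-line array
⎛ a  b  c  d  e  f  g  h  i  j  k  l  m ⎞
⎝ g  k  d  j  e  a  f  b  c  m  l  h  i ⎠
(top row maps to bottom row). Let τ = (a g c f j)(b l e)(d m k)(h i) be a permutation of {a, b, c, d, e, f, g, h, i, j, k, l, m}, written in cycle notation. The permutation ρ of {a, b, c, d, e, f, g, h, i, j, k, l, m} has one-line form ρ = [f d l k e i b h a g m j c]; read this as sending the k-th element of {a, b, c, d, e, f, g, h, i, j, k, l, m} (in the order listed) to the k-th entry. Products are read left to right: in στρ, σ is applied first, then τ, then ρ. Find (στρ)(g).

(στρ)(g) = ρ(τ(σ(g))). σ(g) = f, then τ(f) = j, then ρ(j) = g, so the result is g.

g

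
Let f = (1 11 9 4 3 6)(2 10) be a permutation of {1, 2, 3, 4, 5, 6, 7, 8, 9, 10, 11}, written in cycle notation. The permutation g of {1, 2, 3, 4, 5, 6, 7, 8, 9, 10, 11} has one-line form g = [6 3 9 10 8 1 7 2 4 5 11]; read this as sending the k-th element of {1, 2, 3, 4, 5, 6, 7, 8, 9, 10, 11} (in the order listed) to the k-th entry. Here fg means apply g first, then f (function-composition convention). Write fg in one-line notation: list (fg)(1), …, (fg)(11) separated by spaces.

For each element, apply g then f: 1 → 6 → 1; 2 → 3 → 6; 3 → 9 → 4; 4 → 10 → 2; 5 → 8 → 8; 6 → 1 → 11; 7 → 7 → 7; 8 → 2 → 10; 9 → 4 → 3; 10 → 5 → 5; 11 → 11 → 9.
So fg in one-line form is 1 6 4 2 8 11 7 10 3 5 9.

1 6 4 2 8 11 7 10 3 5 9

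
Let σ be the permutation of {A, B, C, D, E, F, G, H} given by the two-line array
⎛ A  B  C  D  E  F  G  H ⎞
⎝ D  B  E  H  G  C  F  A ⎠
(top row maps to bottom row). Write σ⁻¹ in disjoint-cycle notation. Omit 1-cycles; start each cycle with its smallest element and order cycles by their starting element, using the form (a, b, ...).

First write σ in disjoint cycles: (A, D, H)(C, E, G, F).
The inverse reverses every cycle; in canonical form, σ⁻¹ = (A, H, D)(C, F, G, E).

(A, H, D)(C, F, G, E)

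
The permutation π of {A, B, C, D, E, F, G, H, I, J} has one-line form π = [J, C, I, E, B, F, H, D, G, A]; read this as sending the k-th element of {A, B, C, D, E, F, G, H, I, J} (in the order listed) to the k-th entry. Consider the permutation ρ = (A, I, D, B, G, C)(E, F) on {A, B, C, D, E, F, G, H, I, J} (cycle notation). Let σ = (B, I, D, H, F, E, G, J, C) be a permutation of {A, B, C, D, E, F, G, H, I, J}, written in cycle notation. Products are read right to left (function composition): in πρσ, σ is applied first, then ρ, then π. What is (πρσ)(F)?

F

Apply the permutations in order: σ(F) = E, then ρ(E) = F, then π(F) = F. So (πρσ)(F) = F.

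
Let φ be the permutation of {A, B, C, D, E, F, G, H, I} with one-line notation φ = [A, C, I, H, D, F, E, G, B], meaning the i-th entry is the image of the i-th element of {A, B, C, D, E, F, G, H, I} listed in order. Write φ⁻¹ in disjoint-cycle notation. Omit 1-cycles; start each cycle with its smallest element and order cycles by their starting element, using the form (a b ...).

The cycle decomposition of φ is (B C I)(D H G E).
Reversing each cycle (and rotating so the smallest element leads) gives φ⁻¹ = (B I C)(D E G H).

(B I C)(D E G H)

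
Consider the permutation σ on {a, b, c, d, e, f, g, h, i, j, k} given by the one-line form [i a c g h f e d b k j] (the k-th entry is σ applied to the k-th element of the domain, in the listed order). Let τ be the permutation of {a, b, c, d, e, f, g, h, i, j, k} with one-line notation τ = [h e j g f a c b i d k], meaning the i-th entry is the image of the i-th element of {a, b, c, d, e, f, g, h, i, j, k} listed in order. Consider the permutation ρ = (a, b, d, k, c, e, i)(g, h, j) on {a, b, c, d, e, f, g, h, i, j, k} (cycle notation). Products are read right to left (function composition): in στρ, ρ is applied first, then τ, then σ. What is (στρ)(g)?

a

Chase g: ρ(g) = h; τ(h) = b; σ(b) = a. Hence (στρ)(g) = a.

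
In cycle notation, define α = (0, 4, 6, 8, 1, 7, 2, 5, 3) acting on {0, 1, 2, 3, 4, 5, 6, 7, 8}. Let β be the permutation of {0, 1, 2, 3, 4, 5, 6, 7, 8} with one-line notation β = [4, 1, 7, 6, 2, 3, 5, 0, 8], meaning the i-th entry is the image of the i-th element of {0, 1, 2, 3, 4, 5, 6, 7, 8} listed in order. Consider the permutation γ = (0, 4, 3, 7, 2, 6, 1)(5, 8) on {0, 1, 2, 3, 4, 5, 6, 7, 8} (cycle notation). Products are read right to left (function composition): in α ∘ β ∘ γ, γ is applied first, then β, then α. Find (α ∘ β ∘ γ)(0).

5

(α ∘ β ∘ γ)(0) = α(β(γ(0))). γ(0) = 4, then β(4) = 2, then α(2) = 5, so the result is 5.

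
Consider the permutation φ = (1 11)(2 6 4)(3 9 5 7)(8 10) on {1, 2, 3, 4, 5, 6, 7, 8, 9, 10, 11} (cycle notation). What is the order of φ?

The cycle type of φ is (4, 3, 2, 2).
The order is lcm(4, 3, 2, 2) = 12.

12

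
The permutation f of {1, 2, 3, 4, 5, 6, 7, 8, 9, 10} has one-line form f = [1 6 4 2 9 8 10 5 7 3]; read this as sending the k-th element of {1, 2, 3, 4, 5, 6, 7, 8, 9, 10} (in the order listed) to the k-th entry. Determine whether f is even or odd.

In disjoint-cycle form the cycle lengths are 9, 1.
A cycle is odd iff its length is even; f has 0 even-length cycles, so sgn(f) = (−1)^0 and f is even.

even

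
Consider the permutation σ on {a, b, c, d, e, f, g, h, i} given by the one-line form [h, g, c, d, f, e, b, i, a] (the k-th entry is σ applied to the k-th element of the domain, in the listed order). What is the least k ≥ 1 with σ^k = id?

Decomposing into disjoint cycles gives cycle lengths 3, 2, 2, 1, 1.
The order is lcm(3, 2, 2) = 6.

6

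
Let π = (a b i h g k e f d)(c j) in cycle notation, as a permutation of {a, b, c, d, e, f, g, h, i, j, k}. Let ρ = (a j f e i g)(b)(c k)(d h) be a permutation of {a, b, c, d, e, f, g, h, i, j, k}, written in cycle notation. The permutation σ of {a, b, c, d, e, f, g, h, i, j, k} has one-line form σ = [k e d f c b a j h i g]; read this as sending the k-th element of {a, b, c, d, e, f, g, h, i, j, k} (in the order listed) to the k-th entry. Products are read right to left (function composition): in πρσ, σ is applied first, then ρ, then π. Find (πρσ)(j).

Chase j: σ(j) = i; ρ(i) = g; π(g) = k. Hence (πρσ)(j) = k.

k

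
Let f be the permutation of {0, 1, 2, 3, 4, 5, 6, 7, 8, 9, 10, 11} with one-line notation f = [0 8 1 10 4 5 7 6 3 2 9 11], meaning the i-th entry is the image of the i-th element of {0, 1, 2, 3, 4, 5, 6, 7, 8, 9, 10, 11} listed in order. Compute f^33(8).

Tracing 8 → 3 → … returns to 8 after 6 steps, so 8 lies in a 6-cycle (1 8 3 10 9 2).
On a 6-cycle, f^6 is the identity, so f^33 = f^3 there (33 ≡ 3 mod 6).
Advancing 3 steps from 8: 8 → 3 → 10 → 9.

9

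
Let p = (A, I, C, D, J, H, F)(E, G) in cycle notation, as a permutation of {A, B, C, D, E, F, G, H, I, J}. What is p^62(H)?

J

H lies in the 7-cycle (A, I, C, D, J, H, F).
Since the cycle has length 7, p^62 acts on it the same as p^6 (62 mod 7 = 6).
Advancing 6 steps from H: H → F → A → I → C → D → J.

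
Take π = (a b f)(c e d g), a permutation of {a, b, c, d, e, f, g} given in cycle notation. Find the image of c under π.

Within (c e d g), c ↦ e.

e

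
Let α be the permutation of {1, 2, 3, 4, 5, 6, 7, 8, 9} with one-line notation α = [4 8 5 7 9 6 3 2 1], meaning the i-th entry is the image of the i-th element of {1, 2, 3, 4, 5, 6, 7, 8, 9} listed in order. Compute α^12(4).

4

Tracing 4 → 7 → … returns to 4 after 6 steps, so 4 lies in a 6-cycle (1, 4, 7, 3, 5, 9).
On a 6-cycle, α^6 is the identity, so α^12 = α^0 there (12 ≡ 0 mod 6).
So α^12(4) = 4.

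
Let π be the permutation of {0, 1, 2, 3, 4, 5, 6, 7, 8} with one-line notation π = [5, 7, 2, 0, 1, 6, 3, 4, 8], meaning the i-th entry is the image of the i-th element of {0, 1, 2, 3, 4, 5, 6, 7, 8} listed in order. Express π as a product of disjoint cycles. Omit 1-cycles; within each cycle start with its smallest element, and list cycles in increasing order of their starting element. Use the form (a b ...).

(0 5 6 3)(1 7 4)

From 0: 0 → 5 → 6 → 3 → 0, closing the cycle (0 5 6 3).
Continuing from each remaining unvisited element yields (0 5 6 3)(1 7 4).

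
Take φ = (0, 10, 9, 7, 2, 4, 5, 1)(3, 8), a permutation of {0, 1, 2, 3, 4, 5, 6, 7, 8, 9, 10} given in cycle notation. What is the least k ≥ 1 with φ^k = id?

8

The cycle type of φ is (8, 2, 1).
The order is lcm(8, 2) = 8.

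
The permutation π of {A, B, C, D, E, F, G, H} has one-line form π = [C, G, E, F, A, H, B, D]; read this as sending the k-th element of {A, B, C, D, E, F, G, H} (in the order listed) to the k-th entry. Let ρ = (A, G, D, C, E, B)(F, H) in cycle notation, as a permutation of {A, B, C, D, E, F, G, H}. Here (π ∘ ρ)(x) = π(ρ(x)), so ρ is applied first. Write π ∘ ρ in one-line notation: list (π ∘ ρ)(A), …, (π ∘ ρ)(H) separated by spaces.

B C A E G D F H

Chase each element through ρ then π: A → G → B; B → A → C; C → E → A; D → C → E; E → B → G; F → H → D; G → D → F; H → F → H.
Collecting the images, π ∘ ρ = [B C A E G D F H].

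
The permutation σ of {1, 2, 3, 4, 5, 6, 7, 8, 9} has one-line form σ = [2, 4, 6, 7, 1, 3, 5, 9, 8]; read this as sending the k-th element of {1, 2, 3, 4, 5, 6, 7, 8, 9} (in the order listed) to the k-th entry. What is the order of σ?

10

The disjoint-cycle form of σ has cycle lengths 5, 2, 2.
The order of σ is the least common multiple of its cycle lengths: lcm(5, 2, 2) = 10.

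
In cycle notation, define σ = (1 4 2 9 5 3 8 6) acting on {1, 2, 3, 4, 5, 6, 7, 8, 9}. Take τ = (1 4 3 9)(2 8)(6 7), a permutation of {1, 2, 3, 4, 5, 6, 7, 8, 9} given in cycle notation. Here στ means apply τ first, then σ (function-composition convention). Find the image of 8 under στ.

9

τ(8) = 2, then σ(2) = 9; composing gives (στ)(8) = 9.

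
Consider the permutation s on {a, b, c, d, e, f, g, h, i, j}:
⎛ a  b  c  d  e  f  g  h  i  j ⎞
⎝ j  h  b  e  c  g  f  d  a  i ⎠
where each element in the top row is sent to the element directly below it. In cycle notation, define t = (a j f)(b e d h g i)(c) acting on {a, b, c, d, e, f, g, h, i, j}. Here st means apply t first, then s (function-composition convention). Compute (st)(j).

t(j) = f, then s(f) = g; composing gives (st)(j) = g.

g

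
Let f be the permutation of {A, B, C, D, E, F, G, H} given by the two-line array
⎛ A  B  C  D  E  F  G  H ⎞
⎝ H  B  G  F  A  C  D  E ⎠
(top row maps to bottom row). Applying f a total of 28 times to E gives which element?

Tracing E → A → … returns to E after 3 steps, so E lies in a 3-cycle (A, H, E).
On a 3-cycle, f^3 is the identity, so f^28 = f^1 there (28 ≡ 1 mod 3).
Advancing 1 step from E: E → A.

A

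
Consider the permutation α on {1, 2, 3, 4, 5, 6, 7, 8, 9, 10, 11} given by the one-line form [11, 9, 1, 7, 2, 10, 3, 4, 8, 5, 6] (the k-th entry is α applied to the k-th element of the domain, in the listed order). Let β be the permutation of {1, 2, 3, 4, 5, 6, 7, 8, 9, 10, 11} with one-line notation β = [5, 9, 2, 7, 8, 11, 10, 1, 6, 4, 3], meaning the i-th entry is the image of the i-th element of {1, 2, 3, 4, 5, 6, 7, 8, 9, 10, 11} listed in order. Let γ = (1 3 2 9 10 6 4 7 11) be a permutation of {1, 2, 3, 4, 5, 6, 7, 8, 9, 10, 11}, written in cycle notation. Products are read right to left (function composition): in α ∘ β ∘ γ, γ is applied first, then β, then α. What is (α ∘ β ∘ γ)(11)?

(α ∘ β ∘ γ)(11) = α(β(γ(11))). γ(11) = 1, then β(1) = 5, then α(5) = 2, so the result is 2.

2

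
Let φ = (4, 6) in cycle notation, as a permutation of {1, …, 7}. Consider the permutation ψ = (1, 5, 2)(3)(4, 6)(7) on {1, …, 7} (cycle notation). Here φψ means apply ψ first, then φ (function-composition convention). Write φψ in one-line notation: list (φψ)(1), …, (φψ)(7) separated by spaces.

5 1 3 4 2 6 7

Chase each element through ψ then φ: 1 → 5 → 5; 2 → 1 → 1; 3 → 3 → 3; 4 → 6 → 4; 5 → 2 → 2; 6 → 4 → 6; 7 → 7 → 7.
So φψ in one-line form is 5 1 3 4 2 6 7.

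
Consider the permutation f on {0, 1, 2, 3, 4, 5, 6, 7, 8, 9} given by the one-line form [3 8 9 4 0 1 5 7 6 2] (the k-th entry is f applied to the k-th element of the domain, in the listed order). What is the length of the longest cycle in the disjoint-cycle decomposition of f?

Decomposing into disjoint cycles gives (0 3 4)(1 8 6 5)(2 9); the longest has length 4.

4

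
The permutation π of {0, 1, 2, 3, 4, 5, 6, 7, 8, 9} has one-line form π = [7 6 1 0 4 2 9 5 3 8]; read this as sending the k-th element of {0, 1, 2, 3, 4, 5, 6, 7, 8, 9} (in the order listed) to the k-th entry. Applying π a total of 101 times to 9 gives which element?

Tracing 9 → 8 → … returns to 9 after 9 steps, so 9 lies in a 9-cycle (0, 7, 5, 2, 1, 6, 9, 8, 3).
On a 9-cycle, π^9 is the identity, so π^101 = π^2 there (101 ≡ 2 mod 9).
Stepping 2 places around the cycle: 9 → 8 → 3.

3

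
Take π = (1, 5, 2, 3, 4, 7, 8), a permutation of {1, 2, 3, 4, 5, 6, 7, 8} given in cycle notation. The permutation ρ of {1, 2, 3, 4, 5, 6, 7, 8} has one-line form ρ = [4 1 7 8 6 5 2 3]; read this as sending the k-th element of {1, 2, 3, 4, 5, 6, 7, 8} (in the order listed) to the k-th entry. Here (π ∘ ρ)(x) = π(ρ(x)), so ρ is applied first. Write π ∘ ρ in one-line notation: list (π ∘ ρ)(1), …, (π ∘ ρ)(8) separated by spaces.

Chase each element through ρ then π: 1 → 4 → 7; 2 → 1 → 5; 3 → 7 → 8; 4 → 8 → 1; 5 → 6 → 6; 6 → 5 → 2; 7 → 2 → 3; 8 → 3 → 4.
So π ∘ ρ in one-line form is 7 5 8 1 6 2 3 4.

7 5 8 1 6 2 3 4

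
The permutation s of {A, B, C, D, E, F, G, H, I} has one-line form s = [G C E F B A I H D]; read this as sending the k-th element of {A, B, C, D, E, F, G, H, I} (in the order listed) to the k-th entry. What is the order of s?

Writing s as disjoint cycles, the cycle lengths are 5, 3, 1.
The order of s is the least common multiple of its cycle lengths: lcm(5, 3) = 15.

15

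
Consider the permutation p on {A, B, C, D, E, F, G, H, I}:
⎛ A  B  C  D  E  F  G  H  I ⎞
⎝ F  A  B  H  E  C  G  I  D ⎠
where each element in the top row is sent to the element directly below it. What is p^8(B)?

B

Tracing B → A → … returns to B after 4 steps, so B lies in a 4-cycle (A F C B).
Powers repeat with period 4 on this cycle, and 8 mod 4 = 0, so p^8(B) = p^0(B).
So p^8(B) = B.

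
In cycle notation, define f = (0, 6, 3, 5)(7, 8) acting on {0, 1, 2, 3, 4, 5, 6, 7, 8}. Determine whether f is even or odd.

even

The cycle lengths are 4, 2, 1, 1, 1.
A cycle of length ℓ contributes ℓ−1 transpositions, so f is a product of 3 + 1 = 4 transpositions — even.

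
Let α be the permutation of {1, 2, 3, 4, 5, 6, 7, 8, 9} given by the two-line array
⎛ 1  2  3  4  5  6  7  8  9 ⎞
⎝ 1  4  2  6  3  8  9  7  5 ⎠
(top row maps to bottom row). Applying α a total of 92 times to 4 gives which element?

9

Tracing 4 → 6 → … returns to 4 after 8 steps, so 4 lies in an 8-cycle (2, 4, 6, 8, 7, 9, 5, 3).
Since the cycle has length 8, α^92 acts on it the same as α^4 (92 mod 8 = 4).
Stepping 4 places around the cycle: 4 → 6 → 8 → 7 → 9.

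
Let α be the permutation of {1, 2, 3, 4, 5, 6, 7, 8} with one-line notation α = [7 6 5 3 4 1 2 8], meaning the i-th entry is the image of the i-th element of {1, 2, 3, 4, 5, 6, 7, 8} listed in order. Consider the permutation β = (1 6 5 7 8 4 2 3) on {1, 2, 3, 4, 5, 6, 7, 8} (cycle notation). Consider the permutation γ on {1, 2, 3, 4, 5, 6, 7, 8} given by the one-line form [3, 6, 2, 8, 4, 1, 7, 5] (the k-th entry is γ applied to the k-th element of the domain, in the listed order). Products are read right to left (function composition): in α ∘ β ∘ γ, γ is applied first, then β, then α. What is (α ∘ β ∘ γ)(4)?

Chase 4: γ(4) = 8; β(8) = 4; α(4) = 3. Hence (α ∘ β ∘ γ)(4) = 3.

3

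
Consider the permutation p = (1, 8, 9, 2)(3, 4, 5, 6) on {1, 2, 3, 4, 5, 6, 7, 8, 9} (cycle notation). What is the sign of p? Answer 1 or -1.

1

The cycle lengths are 4, 4, 1.
A cycle of length ℓ contributes ℓ−1 transpositions, so p is a product of 3 + 3 = 6 transpositions — even.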